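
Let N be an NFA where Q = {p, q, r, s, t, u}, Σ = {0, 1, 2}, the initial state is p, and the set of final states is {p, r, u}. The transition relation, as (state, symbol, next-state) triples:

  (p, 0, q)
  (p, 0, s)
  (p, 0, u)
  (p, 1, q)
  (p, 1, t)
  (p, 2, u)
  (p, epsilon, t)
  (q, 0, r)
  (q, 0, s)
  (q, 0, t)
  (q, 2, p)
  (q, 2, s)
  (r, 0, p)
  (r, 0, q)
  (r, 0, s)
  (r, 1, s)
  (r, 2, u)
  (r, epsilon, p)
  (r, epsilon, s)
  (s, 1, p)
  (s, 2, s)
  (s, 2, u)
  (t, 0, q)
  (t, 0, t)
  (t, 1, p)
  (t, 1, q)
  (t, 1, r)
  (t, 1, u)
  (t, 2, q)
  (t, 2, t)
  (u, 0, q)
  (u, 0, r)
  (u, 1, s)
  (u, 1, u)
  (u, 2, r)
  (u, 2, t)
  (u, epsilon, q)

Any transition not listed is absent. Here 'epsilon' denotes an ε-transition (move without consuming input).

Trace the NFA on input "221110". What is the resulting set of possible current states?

{p, q, r, s, t, u}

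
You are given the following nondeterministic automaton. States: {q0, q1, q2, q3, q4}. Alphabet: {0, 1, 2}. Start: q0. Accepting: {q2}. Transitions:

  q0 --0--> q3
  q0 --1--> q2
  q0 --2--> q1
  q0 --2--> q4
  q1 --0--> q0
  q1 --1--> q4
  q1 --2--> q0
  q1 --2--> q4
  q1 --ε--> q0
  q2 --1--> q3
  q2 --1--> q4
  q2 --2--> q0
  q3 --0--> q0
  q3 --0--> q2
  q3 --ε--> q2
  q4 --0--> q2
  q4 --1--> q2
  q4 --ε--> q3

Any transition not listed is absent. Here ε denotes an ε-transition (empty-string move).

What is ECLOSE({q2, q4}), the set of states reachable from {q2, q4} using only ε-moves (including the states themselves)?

{q2, q3, q4}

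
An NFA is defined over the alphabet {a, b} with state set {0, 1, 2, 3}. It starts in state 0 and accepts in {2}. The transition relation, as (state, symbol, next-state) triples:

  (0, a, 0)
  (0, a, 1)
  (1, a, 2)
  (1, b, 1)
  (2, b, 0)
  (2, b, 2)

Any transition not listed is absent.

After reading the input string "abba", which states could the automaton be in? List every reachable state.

{2}

Start in {0}.
Read 'a': {0} → {0, 1}.
Read 'b': {0, 1} → {1}.
Read 'b': {1} → {1}.
Read 'a': {1} → {2}.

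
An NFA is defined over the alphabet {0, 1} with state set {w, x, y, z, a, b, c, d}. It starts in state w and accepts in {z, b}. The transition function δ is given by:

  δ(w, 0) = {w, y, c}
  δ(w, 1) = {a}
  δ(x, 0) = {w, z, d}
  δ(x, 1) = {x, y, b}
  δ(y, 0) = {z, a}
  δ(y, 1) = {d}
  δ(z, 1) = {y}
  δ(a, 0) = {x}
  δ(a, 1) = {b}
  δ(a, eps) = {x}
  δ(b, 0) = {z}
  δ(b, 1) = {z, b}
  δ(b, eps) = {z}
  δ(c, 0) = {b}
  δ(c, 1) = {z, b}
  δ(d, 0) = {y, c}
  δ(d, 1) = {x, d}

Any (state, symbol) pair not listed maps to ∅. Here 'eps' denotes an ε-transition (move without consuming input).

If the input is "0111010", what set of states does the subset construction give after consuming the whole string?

{w, x, y, z, a, c, d}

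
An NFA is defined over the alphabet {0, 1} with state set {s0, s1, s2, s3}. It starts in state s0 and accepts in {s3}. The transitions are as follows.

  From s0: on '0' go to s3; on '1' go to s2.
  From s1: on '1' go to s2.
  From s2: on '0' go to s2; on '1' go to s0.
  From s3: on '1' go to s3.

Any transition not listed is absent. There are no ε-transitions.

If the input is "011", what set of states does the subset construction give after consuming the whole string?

Start in {s0}.
Read '0': {s0} → {s3}.
Read '1': {s3} → {s3}.
Read '1': {s3} → {s3}.

{s3}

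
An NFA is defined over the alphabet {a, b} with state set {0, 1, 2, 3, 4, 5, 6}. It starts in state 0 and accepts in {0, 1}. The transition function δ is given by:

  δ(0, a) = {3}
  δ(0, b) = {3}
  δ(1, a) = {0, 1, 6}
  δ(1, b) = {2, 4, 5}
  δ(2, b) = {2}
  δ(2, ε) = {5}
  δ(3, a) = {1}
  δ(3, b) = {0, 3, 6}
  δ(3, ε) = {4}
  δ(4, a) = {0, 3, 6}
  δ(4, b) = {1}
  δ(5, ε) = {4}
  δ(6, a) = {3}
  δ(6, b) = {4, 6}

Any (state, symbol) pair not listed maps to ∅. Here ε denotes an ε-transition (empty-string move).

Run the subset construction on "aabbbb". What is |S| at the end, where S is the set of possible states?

Start in {0}.
Read 'a': 0→{3}; union {3}; ε-closure = {3, 4}.
Read 'a': 3→{1}, 4→{0, 3, 6}; union {0, 1, 3, 6}; ε-closure = {0, 1, 3, 4, 6}.
Read 'b': 0→{3}, 1→{2, 4, 5}, 3→{0, 3, 6}, 4→{1}, 6→{4, 6}; now {0, 1, 2, 3, 4, 5, 6}.
Read 'b': 0→{3}, 1→{2, 4, 5}, 2→{2}, 3→{0, 3, 6}, 4→{1}, 5→∅, 6→{4, 6}; now {0, 1, 2, 3, 4, 5, 6}.
Read 'b': 0→{3}, 1→{2, 4, 5}, 2→{2}, 3→{0, 3, 6}, 4→{1}, 5→∅, 6→{4, 6}; now {0, 1, 2, 3, 4, 5, 6}.
Read 'b': 0→{3}, 1→{2, 4, 5}, 2→{2}, 3→{0, 3, 6}, 4→{1}, 5→∅, 6→{4, 6}; now {0, 1, 2, 3, 4, 5, 6}.
That set has 7 states.

7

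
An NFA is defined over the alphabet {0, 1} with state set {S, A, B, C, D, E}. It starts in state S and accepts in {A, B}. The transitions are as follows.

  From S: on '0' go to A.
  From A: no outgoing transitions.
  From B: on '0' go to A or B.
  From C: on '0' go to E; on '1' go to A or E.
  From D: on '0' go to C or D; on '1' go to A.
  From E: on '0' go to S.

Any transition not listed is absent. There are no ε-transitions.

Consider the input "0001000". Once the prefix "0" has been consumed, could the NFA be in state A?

Start in {S}.
Read '0': {S} → {A}.
State A is in {A}.

Yes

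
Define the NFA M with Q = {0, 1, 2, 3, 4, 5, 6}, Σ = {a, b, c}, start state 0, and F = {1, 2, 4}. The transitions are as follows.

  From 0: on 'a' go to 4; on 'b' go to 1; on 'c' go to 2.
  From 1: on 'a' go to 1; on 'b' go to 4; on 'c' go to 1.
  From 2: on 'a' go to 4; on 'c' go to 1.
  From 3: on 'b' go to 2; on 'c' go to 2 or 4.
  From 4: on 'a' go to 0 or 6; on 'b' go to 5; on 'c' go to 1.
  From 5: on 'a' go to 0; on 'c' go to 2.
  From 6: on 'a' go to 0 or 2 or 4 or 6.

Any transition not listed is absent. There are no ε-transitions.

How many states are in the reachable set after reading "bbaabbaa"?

4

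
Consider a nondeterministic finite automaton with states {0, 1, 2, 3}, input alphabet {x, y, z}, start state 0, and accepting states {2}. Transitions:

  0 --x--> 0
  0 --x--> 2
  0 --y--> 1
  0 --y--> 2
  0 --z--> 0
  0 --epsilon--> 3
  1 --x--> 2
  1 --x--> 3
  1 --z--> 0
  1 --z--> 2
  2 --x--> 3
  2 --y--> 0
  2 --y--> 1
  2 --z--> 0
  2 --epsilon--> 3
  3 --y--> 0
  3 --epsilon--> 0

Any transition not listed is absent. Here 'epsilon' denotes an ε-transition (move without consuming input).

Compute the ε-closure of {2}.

Begin with {2}.
ε-move 2 → 3; add 3.
ε-move 3 → 0; add 0.

{0, 2, 3}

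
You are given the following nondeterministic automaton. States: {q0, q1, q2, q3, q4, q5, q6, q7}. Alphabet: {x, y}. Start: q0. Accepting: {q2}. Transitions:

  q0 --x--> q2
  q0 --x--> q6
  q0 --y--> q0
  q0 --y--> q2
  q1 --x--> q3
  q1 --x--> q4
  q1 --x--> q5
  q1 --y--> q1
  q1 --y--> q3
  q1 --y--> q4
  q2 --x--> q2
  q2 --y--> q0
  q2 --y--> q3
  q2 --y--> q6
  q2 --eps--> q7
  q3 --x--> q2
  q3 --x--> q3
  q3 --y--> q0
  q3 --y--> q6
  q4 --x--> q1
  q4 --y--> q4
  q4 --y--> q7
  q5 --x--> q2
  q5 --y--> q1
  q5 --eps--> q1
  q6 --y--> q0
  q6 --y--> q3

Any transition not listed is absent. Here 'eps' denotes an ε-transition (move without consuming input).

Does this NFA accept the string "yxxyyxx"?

Yes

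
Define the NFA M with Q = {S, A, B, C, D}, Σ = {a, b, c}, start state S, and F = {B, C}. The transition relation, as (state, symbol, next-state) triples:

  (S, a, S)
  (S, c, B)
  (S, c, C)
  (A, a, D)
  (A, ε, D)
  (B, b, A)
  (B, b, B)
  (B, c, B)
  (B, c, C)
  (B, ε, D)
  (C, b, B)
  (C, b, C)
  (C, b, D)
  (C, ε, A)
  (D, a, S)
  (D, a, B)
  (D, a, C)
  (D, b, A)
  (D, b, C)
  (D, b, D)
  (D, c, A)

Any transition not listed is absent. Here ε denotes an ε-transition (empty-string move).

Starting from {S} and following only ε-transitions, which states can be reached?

{S}

Begin with {S}.
No ε-moves leave this set, so the closure equals the set itself.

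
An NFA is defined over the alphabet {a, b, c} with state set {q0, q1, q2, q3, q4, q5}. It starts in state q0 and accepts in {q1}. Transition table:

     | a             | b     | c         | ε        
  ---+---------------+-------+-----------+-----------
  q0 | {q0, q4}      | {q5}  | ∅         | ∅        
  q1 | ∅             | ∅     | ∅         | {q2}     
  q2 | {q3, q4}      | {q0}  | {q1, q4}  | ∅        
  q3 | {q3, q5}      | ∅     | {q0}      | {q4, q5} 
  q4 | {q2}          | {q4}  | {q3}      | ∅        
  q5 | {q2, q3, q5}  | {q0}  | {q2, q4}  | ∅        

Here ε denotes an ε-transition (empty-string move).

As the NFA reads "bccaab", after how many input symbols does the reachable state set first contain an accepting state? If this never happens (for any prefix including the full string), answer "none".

3

Start in {q0}.
Read 'b': q0→{q5}; now {q5}.
Read 'c': q5→{q2, q4}; now {q2, q4}.
Read 'c': q2→{q1, q4}, q4→{q3}; union {q1, q3, q4}; ε-closure = {q1, q2, q3, q4, q5}.
None of the earlier sets intersect F, but {q1, q2, q3, q4, q5} does.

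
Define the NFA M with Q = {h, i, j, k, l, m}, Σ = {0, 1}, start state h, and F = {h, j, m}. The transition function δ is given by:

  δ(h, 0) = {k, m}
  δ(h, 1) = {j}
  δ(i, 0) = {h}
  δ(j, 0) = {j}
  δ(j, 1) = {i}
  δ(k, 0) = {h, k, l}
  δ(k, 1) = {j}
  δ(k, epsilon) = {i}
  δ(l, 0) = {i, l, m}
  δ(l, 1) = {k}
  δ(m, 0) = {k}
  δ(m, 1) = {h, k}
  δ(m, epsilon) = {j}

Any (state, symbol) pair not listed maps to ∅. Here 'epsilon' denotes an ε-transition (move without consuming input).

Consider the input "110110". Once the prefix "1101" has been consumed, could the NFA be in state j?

Yes

Start in {h}.
Read '1': {h} → {j}.
Read '1': {j} → {i}.
Read '0': {i} → {h}.
Read '1': {h} → {j}.
State j is in {j}.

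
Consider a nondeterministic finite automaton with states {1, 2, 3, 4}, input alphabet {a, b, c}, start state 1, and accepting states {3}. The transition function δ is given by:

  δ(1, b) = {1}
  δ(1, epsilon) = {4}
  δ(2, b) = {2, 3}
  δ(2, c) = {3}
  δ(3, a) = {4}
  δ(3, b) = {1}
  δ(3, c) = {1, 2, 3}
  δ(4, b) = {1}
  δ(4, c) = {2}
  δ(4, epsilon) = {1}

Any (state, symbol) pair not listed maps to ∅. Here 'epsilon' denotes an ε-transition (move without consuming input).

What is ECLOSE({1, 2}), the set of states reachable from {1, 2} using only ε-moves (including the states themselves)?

{1, 2, 4}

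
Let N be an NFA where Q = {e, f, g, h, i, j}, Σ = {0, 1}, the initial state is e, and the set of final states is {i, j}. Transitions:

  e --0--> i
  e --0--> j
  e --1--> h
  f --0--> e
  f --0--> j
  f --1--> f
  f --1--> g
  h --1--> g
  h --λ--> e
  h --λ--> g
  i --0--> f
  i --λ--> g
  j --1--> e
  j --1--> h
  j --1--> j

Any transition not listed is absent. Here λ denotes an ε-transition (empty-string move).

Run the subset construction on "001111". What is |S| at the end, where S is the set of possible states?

2

Start in {e}.
Read '0': e→{i, j}; union {i, j}; ε-closure = {g, i, j}.
Read '0': g→∅, i→{f}, j→∅; now {f}.
Read '1': f→{f, g}; now {f, g}.
Read '1': f→{f, g}, g→∅; now {f, g}.
Read '1': f→{f, g}, g→∅; now {f, g}.
Read '1': f→{f, g}, g→∅; now {f, g}.
That set has 2 states.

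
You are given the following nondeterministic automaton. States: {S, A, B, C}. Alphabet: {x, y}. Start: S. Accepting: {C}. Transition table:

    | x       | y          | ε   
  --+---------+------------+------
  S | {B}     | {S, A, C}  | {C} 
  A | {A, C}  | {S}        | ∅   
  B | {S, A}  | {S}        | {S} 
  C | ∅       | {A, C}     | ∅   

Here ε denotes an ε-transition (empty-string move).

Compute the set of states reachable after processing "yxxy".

{S, A, C}

Start: ε-closure({S}) = {S, C}.
Read 'y': {S, C} → {S, A, C}.
Read 'x': {S, A, C} → {S, A, B, C}.
Read 'x': {S, A, B, C} → {S, A, B, C}.
Read 'y': {S, A, B, C} → {S, A, C}.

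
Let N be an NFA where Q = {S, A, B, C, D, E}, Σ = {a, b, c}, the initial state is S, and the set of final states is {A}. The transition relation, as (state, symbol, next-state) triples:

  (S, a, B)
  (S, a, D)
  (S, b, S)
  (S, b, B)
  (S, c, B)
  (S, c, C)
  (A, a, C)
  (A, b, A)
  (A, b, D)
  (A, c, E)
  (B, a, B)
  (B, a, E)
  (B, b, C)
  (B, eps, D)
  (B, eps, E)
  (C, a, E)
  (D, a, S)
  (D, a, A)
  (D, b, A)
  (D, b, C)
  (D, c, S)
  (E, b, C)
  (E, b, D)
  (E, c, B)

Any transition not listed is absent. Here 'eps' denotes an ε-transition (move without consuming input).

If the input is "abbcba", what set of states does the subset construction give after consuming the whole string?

{S, A, B, D, E}

Start in {S}.
Read 'a': {S} → {B, D, E}.
Read 'b': {B, D, E} → {A, C, D}.
Read 'b': {A, C, D} → {A, C, D}.
Read 'c': {A, C, D} → {S, E}.
Read 'b': {S, E} → {S, B, C, D, E}.
Read 'a': {S, B, C, D, E} → {S, A, B, D, E}.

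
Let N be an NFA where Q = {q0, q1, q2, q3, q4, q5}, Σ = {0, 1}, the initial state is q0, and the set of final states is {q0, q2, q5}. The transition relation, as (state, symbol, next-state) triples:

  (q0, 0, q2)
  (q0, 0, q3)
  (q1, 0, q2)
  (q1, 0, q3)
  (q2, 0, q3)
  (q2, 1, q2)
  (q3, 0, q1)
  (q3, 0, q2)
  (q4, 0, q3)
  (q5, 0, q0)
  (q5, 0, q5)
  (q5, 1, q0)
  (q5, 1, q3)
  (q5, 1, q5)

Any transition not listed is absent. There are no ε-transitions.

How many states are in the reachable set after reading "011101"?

0

Start in {q0}.
Read '0': q0→{q2, q3}; now {q2, q3}.
Read '1': q2→{q2}, q3→∅; now {q2}.
Read '1': q2→{q2}; now {q2}.
Read '1': q2→{q2}; now {q2}.
Read '0': q2→{q3}; now {q3}.
Read '1': q3→∅; now ∅.
That set has 0 states.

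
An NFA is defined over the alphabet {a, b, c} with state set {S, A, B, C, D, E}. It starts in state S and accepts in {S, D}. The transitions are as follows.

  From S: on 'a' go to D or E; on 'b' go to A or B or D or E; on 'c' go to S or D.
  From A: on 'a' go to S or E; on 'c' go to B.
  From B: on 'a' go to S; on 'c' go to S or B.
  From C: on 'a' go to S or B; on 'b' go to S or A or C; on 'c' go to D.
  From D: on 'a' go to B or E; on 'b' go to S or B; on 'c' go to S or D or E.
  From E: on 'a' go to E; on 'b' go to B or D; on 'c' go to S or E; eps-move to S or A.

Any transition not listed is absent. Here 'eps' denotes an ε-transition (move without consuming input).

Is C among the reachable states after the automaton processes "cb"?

Start in {S}.
Read 'c': {S} → {S, D}.
Read 'b': {S, D} → {S, A, B, D, E}.
State C is not in {S, A, B, D, E}.

No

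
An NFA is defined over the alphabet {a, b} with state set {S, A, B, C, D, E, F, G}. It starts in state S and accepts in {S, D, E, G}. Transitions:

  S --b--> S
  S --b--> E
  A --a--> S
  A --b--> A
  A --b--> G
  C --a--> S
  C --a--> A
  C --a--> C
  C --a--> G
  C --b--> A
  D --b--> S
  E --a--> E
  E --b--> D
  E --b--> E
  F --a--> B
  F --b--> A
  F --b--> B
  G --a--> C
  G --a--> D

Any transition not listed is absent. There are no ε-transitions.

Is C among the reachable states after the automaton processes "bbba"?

Start in {S}.
Read 'b': {S} → {S, E}.
Read 'b': {S, E} → {S, D, E}.
Read 'b': {S, D, E} → {S, D, E}.
Read 'a': {S, D, E} → {E}.
State C is not in {E}.

No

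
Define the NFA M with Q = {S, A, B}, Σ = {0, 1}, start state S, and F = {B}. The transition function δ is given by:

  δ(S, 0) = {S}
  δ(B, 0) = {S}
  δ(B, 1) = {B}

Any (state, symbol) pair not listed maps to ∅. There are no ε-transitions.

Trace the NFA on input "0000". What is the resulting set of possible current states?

{S}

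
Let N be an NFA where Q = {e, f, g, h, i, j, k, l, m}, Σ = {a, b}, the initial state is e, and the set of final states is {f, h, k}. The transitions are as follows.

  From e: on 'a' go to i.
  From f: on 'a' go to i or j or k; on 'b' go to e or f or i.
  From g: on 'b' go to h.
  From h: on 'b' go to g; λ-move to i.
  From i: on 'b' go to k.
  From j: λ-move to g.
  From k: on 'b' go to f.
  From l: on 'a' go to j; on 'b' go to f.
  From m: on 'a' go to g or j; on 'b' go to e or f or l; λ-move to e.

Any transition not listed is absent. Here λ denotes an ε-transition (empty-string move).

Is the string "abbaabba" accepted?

No

Start in {e}.
Read 'a': e→{i}; now {i}.
Read 'b': i→{k}; now {k}.
Read 'b': k→{f}; now {f}.
Read 'a': f→{i, j, k}; union {i, j, k}; ε-closure = {g, i, j, k}.
Read 'a': g→∅, i→∅, j→∅, k→∅; now ∅.
The set is empty and remains empty for the remaining 3 symbols.
The final set ∅ contains no accepting state.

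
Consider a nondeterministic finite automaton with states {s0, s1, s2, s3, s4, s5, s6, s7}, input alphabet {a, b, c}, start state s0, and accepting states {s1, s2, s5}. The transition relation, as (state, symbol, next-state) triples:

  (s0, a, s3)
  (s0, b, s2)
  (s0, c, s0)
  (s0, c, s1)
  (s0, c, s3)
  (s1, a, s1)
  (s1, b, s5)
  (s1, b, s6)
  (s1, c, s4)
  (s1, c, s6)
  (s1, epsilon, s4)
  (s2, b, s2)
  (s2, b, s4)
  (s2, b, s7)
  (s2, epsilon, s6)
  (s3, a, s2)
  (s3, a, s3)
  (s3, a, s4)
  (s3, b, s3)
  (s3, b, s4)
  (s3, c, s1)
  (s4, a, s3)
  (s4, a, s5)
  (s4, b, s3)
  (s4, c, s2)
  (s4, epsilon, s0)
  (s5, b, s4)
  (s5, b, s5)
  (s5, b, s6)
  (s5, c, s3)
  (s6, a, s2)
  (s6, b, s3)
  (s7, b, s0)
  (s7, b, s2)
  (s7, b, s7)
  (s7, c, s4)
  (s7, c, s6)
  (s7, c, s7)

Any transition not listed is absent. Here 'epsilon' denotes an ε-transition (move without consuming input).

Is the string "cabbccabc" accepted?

Yes

Start in {s0}.
Read 'c': {s0} → {s0, s1, s3, s4}.
Read 'a': {s0, s1, s3, s4} → {s0, s1, s2, s3, s4, s5, s6}.
Read 'b': {s0, s1, s2, s3, s4, s5, s6} → {s0, s2, s3, s4, s5, s6, s7}.
Read 'b': {s0, s2, s3, s4, s5, s6, s7} → {s0, s2, s3, s4, s5, s6, s7}.
Read 'c': {s0, s2, s3, s4, s5, s6, s7} → {s0, s1, s2, s3, s4, s6, s7}.
Read 'c': {s0, s1, s2, s3, s4, s6, s7} → {s0, s1, s2, s3, s4, s6, s7}.
Read 'a': {s0, s1, s2, s3, s4, s6, s7} → {s0, s1, s2, s3, s4, s5, s6}.
Read 'b': {s0, s1, s2, s3, s4, s5, s6} → {s0, s2, s3, s4, s5, s6, s7}.
Read 'c': {s0, s2, s3, s4, s5, s6, s7} → {s0, s1, s2, s3, s4, s6, s7}.
The final set {s0, s1, s2, s3, s4, s6, s7} contains the accepting states s1, s2.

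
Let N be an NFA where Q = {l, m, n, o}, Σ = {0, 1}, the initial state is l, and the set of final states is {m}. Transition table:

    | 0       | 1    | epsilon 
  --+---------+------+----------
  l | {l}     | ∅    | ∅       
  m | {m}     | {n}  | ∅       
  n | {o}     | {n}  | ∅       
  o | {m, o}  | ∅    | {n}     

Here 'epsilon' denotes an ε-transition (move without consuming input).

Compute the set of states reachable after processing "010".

Start in {l}.
Read '0': {l} → {l}.
Read '1': {l} → ∅.
The set is empty and remains empty for the remaining 1 symbol.

∅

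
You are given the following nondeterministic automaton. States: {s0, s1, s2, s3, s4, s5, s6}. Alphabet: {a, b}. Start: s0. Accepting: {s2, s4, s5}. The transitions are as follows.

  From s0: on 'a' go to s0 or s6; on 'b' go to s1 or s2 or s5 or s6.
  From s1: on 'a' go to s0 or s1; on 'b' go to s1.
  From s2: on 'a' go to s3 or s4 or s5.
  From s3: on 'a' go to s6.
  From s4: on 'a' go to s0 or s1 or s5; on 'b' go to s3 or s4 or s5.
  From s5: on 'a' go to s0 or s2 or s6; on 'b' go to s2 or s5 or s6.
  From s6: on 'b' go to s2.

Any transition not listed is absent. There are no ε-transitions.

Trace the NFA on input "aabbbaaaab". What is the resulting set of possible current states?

Start in {s0}.
Read 'a': s0→{s0, s6}; now {s0, s6}.
Read 'a': s0→{s0, s6}, s6→∅; now {s0, s6}.
Read 'b': s0→{s1, s2, s5, s6}, s6→{s2}; now {s1, s2, s5, s6}.
Read 'b': s1→{s1}, s2→∅, s5→{s2, s5, s6}, s6→{s2}; now {s1, s2, s5, s6}.
Read 'b': s1→{s1}, s2→∅, s5→{s2, s5, s6}, s6→{s2}; now {s1, s2, s5, s6}.
Read 'a': s1→{s0, s1}, s2→{s3, s4, s5}, s5→{s0, s2, s6}, s6→∅; now {s0, s1, s2, s3, s4, s5, s6}.
Read 'a': s0→{s0, s6}, s1→{s0, s1}, s2→{s3, s4, s5}, s3→{s6}, s4→{s0, s1, s5}, s5→{s0, s2, s6}, s6→∅; now {s0, s1, s2, s3, s4, s5, s6}.
Read 'a': s0→{s0, s6}, s1→{s0, s1}, s2→{s3, s4, s5}, s3→{s6}, s4→{s0, s1, s5}, s5→{s0, s2, s6}, s6→∅; now {s0, s1, s2, s3, s4, s5, s6}.
Read 'a': s0→{s0, s6}, s1→{s0, s1}, s2→{s3, s4, s5}, s3→{s6}, s4→{s0, s1, s5}, s5→{s0, s2, s6}, s6→∅; now {s0, s1, s2, s3, s4, s5, s6}.
Read 'b': s0→{s1, s2, s5, s6}, s1→{s1}, s2→∅, s3→∅, s4→{s3, s4, s5}, s5→{s2, s5, s6}, s6→{s2}; now {s1, s2, s3, s4, s5, s6}.

{s1, s2, s3, s4, s5, s6}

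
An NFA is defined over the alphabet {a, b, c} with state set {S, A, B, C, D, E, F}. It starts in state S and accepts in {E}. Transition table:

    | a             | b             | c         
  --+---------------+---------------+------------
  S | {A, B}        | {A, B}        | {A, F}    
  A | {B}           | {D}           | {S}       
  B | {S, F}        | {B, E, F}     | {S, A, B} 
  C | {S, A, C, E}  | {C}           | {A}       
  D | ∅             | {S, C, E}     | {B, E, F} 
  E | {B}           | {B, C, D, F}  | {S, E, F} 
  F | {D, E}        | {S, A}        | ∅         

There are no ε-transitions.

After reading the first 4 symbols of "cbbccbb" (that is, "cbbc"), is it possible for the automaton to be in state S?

Start in {S}.
Read 'c': S→{A, F}; now {A, F}.
Read 'b': A→{D}, F→{S, A}; now {S, A, D}.
Read 'b': S→{A, B}, A→{D}, D→{S, C, E}; now {S, A, B, C, D, E}.
Read 'c': S→{A, F}, A→{S}, B→{S, A, B}, C→{A}, D→{B, E, F}, E→{S, E, F}; now {S, A, B, E, F}.
State S is in {S, A, B, E, F}.

Yes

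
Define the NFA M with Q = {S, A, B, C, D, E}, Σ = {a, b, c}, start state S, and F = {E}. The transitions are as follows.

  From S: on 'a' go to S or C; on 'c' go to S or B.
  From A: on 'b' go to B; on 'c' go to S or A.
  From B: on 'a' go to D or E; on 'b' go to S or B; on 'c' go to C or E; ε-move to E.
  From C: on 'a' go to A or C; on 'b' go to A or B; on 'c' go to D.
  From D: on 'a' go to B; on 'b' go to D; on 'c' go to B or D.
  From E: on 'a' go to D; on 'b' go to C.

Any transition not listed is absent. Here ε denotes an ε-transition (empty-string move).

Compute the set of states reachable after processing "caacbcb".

{S, A, B, C, D, E}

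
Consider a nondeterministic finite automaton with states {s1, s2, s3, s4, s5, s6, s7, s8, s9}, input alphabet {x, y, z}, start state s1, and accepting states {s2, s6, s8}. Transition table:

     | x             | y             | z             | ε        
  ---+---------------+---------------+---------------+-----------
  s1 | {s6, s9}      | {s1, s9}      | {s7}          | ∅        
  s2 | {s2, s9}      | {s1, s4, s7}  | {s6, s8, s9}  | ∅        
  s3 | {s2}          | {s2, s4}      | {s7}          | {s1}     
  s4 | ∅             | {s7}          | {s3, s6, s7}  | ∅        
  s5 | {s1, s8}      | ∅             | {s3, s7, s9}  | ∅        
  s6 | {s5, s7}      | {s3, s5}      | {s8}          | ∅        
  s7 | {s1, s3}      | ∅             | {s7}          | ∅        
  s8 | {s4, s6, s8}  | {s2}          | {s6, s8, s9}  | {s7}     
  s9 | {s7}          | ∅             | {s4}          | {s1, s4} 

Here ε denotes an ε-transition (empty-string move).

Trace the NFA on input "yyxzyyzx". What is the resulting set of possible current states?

{s1, s2, s3, s4, s5, s6, s7, s8, s9}

Start in {s1}.
Read 'y': {s1} → {s1, s4, s9}.
Read 'y': {s1, s4, s9} → {s1, s4, s7, s9}.
Read 'x': {s1, s4, s7, s9} → {s1, s3, s4, s6, s7, s9}.
Read 'z': {s1, s3, s4, s6, s7, s9} → {s1, s3, s4, s6, s7, s8}.
Read 'y': {s1, s3, s4, s6, s7, s8} → {s1, s2, s3, s4, s5, s7, s9}.
Read 'y': {s1, s2, s3, s4, s5, s7, s9} → {s1, s2, s4, s7, s9}.
Read 'z': {s1, s2, s4, s7, s9} → {s1, s3, s4, s6, s7, s8, s9}.
Read 'x': {s1, s3, s4, s6, s7, s8, s9} → {s1, s2, s3, s4, s5, s6, s7, s8, s9}.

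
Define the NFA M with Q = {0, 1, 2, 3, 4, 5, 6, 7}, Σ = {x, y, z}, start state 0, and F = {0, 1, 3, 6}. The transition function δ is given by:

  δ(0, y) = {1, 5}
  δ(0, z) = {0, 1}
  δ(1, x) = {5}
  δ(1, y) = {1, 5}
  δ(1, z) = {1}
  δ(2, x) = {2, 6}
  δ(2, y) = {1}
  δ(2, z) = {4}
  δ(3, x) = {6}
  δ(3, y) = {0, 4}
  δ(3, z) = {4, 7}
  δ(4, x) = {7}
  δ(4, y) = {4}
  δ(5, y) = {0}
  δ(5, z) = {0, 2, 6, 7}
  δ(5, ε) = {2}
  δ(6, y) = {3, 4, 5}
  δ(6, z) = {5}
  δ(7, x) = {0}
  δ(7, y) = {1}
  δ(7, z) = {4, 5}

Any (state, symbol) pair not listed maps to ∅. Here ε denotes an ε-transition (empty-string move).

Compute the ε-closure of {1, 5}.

Begin with {1, 5}.
ε-move 5 → 2; add 2.

{1, 2, 5}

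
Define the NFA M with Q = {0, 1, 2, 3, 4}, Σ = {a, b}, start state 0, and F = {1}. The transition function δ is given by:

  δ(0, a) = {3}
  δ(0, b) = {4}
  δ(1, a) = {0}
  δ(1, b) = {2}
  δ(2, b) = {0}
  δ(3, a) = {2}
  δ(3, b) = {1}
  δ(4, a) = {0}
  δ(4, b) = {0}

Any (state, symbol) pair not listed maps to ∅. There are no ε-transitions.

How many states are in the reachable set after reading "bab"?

Start in {0}.
Read 'b': {0} → {4}.
Read 'a': {4} → {0}.
Read 'b': {0} → {4}.
That set has 1 state.

1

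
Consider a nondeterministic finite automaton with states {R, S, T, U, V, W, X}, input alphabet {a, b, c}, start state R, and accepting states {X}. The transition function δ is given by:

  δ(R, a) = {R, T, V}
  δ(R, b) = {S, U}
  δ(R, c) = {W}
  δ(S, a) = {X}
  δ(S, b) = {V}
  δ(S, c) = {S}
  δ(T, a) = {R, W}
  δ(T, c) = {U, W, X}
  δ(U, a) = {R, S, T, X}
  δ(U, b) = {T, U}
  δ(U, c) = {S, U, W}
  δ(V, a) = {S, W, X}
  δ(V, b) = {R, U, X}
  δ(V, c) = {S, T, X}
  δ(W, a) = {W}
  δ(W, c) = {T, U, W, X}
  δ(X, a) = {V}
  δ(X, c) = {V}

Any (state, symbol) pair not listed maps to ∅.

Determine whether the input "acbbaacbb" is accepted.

Start in {R}.
Read 'a': R→{R, T, V}; now {R, T, V}.
Read 'c': R→{W}, T→{U, W, X}, V→{S, T, X}; now {S, T, U, W, X}.
Read 'b': S→{V}, T→∅, U→{T, U}, W→∅, X→∅; now {T, U, V}.
Read 'b': T→∅, U→{T, U}, V→{R, U, X}; now {R, T, U, X}.
Read 'a': R→{R, T, V}, T→{R, W}, U→{R, S, T, X}, X→{V}; now {R, S, T, V, W, X}.
Read 'a': R→{R, T, V}, S→{X}, T→{R, W}, V→{S, W, X}, W→{W}, X→{V}; now {R, S, T, V, W, X}.
Read 'c': R→{W}, S→{S}, T→{U, W, X}, V→{S, T, X}, W→{T, U, W, X}, X→{V}; now {S, T, U, V, W, X}.
Read 'b': S→{V}, T→∅, U→{T, U}, V→{R, U, X}, W→∅, X→∅; now {R, T, U, V, X}.
Read 'b': R→{S, U}, T→∅, U→{T, U}, V→{R, U, X}, X→∅; now {R, S, T, U, X}.
The final set {R, S, T, U, X} contains the accepting state X.

Yes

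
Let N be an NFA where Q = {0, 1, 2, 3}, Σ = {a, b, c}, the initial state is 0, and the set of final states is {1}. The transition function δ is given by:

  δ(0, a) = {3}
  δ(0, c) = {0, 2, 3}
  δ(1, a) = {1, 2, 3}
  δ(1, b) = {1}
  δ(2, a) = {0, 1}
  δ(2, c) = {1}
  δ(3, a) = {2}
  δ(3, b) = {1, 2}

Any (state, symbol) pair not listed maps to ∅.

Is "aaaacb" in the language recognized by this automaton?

Start in {0}.
Read 'a': 0→{3}; now {3}.
Read 'a': 3→{2}; now {2}.
Read 'a': 2→{0, 1}; now {0, 1}.
Read 'a': 0→{3}, 1→{1, 2, 3}; now {1, 2, 3}.
Read 'c': 1→∅, 2→{1}, 3→∅; now {1}.
Read 'b': 1→{1}; now {1}.
The final set {1} contains the accepting state 1.

Yes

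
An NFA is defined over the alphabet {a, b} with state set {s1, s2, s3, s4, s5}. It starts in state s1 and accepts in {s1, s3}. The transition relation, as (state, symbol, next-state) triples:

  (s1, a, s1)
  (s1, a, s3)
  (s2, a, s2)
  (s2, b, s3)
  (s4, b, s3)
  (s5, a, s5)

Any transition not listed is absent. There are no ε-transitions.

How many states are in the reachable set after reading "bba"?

0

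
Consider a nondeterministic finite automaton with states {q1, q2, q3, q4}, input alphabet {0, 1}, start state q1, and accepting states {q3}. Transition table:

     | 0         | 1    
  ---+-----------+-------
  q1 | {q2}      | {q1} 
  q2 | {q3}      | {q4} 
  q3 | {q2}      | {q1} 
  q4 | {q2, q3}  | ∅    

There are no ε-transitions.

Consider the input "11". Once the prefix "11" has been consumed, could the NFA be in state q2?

Start in {q1}.
Read '1': q1→{q1}; now {q1}.
Read '1': q1→{q1}; now {q1}.
State q2 is not in {q1}.

No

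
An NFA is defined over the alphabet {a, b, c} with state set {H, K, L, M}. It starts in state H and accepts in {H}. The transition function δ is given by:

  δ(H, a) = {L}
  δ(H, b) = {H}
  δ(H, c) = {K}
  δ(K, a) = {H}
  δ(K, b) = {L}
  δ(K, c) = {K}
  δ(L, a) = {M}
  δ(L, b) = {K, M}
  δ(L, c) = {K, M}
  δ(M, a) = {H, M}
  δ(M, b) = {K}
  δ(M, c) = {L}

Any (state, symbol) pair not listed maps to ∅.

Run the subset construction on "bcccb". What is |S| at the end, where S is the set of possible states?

1

Start in {H}.
Read 'b': {H} → {H}.
Read 'c': {H} → {K}.
Read 'c': {K} → {K}.
Read 'c': {K} → {K}.
Read 'b': {K} → {L}.
That set has 1 state.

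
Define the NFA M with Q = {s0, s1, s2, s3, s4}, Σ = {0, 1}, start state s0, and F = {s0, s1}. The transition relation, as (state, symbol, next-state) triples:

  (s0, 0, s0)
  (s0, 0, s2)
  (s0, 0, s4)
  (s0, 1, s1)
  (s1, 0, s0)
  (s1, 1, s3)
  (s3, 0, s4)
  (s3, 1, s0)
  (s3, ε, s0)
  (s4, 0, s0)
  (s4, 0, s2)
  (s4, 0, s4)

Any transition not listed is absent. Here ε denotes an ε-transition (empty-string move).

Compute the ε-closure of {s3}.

{s0, s3}

Begin with {s3}.
ε-move s3 → s0; add s0.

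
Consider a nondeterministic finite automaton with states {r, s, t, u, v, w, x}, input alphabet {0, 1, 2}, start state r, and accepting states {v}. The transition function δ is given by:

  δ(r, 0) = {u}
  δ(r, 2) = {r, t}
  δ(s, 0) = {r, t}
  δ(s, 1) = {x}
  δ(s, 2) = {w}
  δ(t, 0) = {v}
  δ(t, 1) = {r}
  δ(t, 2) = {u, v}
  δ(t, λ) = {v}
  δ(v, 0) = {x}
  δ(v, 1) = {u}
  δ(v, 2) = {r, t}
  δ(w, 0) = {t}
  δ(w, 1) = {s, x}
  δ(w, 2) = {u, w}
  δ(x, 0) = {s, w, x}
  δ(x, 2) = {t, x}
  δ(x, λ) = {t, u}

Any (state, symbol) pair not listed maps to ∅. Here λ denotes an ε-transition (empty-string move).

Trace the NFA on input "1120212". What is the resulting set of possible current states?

∅

Start in {r}.
Read '1': {r} → ∅.
The set is empty and remains empty for the remaining 6 symbols.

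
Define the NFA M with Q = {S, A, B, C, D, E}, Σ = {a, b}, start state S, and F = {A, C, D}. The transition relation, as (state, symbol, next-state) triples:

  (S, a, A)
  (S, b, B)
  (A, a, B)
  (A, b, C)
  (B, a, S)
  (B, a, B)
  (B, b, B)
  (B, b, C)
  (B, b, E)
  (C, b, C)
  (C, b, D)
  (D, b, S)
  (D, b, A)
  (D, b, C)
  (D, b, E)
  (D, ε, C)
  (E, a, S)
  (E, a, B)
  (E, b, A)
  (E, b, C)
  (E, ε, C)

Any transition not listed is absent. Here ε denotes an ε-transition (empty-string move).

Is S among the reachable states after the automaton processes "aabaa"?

Yes

Start in {S}.
Read 'a': S→{A}; now {A}.
Read 'a': A→{B}; now {B}.
Read 'b': B→{B, C, E}; now {B, C, E}.
Read 'a': B→{S, B}, C→∅, E→{S, B}; now {S, B}.
Read 'a': S→{A}, B→{S, B}; now {S, A, B}.
State S is in {S, A, B}.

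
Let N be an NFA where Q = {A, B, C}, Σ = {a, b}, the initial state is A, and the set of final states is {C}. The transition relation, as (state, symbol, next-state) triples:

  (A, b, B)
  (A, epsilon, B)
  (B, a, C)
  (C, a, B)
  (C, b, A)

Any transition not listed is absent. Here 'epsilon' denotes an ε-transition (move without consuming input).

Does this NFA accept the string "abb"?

Start: ε-closure({A}) = {A, B}.
Read 'a': {A, B} → {C}.
Read 'b': {C} → {A, B}.
Read 'b': {A, B} → {B}.
The final set {B} contains no accepting state.

No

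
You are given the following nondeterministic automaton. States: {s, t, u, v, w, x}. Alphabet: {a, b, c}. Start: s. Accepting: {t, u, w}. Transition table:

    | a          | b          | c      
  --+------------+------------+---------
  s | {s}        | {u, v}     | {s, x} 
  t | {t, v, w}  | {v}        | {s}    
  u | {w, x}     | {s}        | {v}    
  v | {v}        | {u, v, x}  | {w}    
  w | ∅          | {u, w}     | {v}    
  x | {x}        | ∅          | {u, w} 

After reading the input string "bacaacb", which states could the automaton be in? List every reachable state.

Start in {s}.
Read 'b': s→{u, v}; now {u, v}.
Read 'a': u→{w, x}, v→{v}; now {v, w, x}.
Read 'c': v→{w}, w→{v}, x→{u, w}; now {u, v, w}.
Read 'a': u→{w, x}, v→{v}, w→∅; now {v, w, x}.
Read 'a': v→{v}, w→∅, x→{x}; now {v, x}.
Read 'c': v→{w}, x→{u, w}; now {u, w}.
Read 'b': u→{s}, w→{u, w}; now {s, u, w}.

{s, u, w}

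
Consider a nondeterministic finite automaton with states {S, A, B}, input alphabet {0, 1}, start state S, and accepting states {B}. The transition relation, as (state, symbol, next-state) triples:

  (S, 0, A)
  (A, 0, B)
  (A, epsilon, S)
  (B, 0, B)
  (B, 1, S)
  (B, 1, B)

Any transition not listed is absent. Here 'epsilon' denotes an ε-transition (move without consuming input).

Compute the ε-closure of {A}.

Begin with {A}.
ε-move A → S; add S.

{S, A}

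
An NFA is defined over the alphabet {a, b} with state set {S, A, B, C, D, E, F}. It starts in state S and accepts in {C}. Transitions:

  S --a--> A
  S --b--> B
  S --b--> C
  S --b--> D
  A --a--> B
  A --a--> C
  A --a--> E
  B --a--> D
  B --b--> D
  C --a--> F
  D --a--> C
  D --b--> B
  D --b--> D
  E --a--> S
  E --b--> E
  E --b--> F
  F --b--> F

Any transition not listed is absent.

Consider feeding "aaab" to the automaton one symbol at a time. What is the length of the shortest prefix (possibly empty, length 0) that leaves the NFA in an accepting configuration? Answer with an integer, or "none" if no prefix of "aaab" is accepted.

2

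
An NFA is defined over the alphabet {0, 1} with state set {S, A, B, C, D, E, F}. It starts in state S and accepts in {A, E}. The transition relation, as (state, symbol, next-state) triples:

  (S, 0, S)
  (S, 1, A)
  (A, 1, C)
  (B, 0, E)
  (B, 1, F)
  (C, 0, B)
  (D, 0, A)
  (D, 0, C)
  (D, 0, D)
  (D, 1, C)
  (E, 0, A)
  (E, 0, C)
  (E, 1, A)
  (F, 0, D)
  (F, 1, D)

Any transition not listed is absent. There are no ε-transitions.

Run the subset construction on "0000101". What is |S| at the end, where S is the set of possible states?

0

Start in {S}.
Read '0': S→{S}; now {S}.
Read '0': S→{S}; now {S}.
Read '0': S→{S}; now {S}.
Read '0': S→{S}; now {S}.
Read '1': S→{A}; now {A}.
Read '0': A→∅; now ∅.
The set is empty and remains empty for the remaining 1 symbol.
That set has 0 states.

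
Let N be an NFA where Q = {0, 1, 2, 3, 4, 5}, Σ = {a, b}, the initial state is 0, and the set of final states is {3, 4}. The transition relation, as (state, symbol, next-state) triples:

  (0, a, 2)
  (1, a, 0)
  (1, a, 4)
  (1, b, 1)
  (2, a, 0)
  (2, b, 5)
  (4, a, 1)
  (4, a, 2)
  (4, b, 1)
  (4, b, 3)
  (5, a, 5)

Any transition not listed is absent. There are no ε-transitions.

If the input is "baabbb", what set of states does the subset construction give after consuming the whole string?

Start in {0}.
Read 'b': {0} → ∅.
The set is empty and remains empty for the remaining 5 symbols.

∅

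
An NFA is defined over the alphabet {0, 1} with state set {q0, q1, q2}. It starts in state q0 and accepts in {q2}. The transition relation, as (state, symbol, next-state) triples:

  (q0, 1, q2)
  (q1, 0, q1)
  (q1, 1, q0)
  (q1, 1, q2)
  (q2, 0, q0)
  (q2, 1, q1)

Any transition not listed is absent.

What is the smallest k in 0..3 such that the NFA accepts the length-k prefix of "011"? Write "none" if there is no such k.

Start in {q0}.
Read '0': q0→∅; now ∅.
The set is empty and remains empty for the remaining 2 symbols.
No reachable set along the way intersects F.

none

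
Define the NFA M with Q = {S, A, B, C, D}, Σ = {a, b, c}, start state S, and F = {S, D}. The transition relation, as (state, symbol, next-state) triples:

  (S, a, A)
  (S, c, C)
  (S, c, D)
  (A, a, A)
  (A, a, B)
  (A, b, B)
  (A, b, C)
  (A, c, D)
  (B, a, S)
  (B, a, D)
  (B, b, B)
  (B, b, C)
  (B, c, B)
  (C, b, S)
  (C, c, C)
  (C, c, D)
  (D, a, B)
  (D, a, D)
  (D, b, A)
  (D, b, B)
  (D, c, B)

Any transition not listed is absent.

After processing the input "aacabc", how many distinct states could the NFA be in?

Start in {S}.
Read 'a': {S} → {A}.
Read 'a': {A} → {A, B}.
Read 'c': {A, B} → {B, D}.
Read 'a': {B, D} → {S, B, D}.
Read 'b': {S, B, D} → {A, B, C}.
Read 'c': {A, B, C} → {B, C, D}.
That set has 3 states.

3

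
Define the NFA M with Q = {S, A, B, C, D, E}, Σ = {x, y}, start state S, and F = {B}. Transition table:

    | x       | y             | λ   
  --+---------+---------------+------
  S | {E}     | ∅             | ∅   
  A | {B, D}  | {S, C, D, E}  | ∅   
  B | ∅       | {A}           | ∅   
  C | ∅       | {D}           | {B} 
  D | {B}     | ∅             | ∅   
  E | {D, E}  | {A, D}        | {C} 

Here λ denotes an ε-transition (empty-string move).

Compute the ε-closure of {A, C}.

{A, B, C}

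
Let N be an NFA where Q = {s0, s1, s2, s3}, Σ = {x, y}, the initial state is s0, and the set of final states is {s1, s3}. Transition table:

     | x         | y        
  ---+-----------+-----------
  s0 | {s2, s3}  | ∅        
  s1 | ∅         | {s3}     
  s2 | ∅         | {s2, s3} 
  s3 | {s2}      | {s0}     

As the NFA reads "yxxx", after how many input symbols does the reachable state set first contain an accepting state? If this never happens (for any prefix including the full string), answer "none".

Start in {s0}.
Read 'y': s0→∅; now ∅.
The set is empty and remains empty for the remaining 3 symbols.
No reachable set along the way intersects F.

none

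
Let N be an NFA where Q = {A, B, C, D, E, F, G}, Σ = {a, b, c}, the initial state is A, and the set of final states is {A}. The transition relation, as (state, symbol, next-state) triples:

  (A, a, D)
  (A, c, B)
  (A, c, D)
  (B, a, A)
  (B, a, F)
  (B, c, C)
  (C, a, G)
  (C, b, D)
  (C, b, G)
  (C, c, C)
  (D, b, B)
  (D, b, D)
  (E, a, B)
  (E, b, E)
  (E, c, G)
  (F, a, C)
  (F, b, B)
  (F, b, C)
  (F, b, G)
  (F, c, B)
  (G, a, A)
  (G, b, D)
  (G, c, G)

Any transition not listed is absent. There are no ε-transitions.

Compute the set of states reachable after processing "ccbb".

{B, D}

Start in {A}.
Read 'c': {A} → {B, D}.
Read 'c': {B, D} → {C}.
Read 'b': {C} → {D, G}.
Read 'b': {D, G} → {B, D}.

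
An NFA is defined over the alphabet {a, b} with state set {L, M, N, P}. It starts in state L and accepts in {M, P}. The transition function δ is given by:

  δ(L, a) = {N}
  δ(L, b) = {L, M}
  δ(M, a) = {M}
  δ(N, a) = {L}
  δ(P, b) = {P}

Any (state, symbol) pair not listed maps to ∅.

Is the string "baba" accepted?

Start in {L}.
Read 'b': {L} → {L, M}.
Read 'a': {L, M} → {M, N}.
Read 'b': {M, N} → ∅.
The set is empty and remains empty for the remaining 1 symbol.
The final set ∅ contains no accepting state.

No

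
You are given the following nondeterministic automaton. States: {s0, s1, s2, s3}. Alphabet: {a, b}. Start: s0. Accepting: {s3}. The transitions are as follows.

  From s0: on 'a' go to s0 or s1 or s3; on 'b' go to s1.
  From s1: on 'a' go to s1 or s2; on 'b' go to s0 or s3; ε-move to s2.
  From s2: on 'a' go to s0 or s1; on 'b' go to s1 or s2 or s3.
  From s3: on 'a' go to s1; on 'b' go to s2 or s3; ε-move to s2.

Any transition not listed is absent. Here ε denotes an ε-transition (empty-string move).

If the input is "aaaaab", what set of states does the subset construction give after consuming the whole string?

{s0, s1, s2, s3}

Start in {s0}.
Read 'a': {s0} → {s0, s1, s2, s3}.
Read 'a': {s0, s1, s2, s3} → {s0, s1, s2, s3}.
Read 'a': {s0, s1, s2, s3} → {s0, s1, s2, s3}.
Read 'a': {s0, s1, s2, s3} → {s0, s1, s2, s3}.
Read 'a': {s0, s1, s2, s3} → {s0, s1, s2, s3}.
Read 'b': {s0, s1, s2, s3} → {s0, s1, s2, s3}.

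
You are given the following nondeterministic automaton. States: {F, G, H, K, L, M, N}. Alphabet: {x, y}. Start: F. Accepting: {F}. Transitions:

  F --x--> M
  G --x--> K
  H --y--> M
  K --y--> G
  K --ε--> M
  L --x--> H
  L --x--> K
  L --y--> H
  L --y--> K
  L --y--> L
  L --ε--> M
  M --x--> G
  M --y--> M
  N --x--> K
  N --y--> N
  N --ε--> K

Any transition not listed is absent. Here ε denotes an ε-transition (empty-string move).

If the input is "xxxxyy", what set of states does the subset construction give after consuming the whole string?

Start in {F}.
Read 'x': {F} → {M}.
Read 'x': {M} → {G}.
Read 'x': {G} → {K, M}.
Read 'x': {K, M} → {G}.
Read 'y': {G} → ∅.
The set is empty and remains empty for the remaining 1 symbol.

∅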